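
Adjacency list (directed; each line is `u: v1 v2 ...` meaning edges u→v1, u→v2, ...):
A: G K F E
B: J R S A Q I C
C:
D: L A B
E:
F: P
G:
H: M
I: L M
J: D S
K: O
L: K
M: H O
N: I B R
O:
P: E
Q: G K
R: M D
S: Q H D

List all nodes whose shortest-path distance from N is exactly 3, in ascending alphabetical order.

E, F, G, H, K, O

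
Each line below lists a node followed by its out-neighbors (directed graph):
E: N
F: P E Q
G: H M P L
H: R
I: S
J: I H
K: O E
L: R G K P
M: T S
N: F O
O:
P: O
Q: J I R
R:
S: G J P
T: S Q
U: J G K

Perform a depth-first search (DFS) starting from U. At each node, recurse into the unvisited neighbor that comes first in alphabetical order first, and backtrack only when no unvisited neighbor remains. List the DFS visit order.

Visit U
U → G
G → H
H → R
G → L
L → K
K → E
E → N
N → F
F → P
P → O
F → Q
Q → I
I → S
S → J
G → M
M → T

U -> G -> H -> R -> L -> K -> E -> N -> F -> P -> O -> Q -> I -> S -> J -> M -> T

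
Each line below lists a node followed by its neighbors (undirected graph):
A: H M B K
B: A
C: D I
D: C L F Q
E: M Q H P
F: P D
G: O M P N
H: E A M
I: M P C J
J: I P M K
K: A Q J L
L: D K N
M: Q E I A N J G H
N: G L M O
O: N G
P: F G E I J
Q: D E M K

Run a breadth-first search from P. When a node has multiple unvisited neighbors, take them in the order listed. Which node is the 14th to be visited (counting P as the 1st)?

Visit P; enqueue F, G, E, I, J → queue [F, G, E, I, J]
Visit F; enqueue D → queue [G, E, I, J, D]
Visit G; enqueue O, M, N → queue [E, I, J, D, O, M, N]
Visit E; enqueue Q, H → queue [I, J, D, O, M, N, Q, H]
Visit I; enqueue C → queue [J, D, O, M, N, Q, H, C]
Visit J; enqueue K → queue [D, O, M, N, Q, H, C, K]
Visit D; enqueue L → queue [O, M, N, Q, H, C, K, L]
Visit O → queue [M, N, Q, H, C, K, L]
Visit M; enqueue A → queue [N, Q, H, C, K, L, A]
Visit N → queue [Q, H, C, K, L, A]
Visit Q → queue [H, C, K, L, A]
Visit H → queue [C, K, L, A]
Visit C → queue [K, L, A]
Visit K → queue [L, A]
Visit L → queue [A]
Visit A; enqueue B → queue [B]
Visit B → queue []

Visit order: P, F, G, E, I, J, D, O, M, N, Q, H, C, K, L, A, B

K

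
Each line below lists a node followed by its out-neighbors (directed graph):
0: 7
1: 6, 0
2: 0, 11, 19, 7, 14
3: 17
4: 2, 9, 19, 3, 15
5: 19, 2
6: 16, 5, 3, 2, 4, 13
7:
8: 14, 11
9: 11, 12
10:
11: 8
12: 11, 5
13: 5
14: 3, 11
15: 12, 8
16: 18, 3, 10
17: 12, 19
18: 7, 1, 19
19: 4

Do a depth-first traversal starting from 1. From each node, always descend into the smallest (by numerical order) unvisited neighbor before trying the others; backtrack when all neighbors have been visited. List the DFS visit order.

Visit 1
1 → 0
0 → 7
1 → 6
6 → 2
2 → 11
11 → 8
8 → 14
14 → 3
3 → 17
17 → 12
12 → 5
5 → 19
19 → 4
4 → 9
4 → 15
6 → 13
6 → 16
16 → 10
16 → 18

1 → 0 → 7 → 6 → 2 → 11 → 8 → 14 → 3 → 17 → 12 → 5 → 19 → 4 → 9 → 15 → 13 → 16 → 10 → 18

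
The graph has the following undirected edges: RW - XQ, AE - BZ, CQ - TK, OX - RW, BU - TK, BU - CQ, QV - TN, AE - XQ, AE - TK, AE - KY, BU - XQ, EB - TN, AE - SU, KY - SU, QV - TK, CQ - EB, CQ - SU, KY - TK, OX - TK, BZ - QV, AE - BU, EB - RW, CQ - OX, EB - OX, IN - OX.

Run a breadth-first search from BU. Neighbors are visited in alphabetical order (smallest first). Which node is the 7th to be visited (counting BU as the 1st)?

KY

Visit BU; enqueue AE, CQ, TK, XQ → queue [AE, CQ, TK, XQ]
Visit AE; enqueue BZ, KY, SU → queue [CQ, TK, XQ, BZ, KY, SU]
Visit CQ; enqueue EB, OX → queue [TK, XQ, BZ, KY, SU, EB, OX]
Visit TK; enqueue QV → queue [XQ, BZ, KY, SU, EB, OX, QV]
Visit XQ; enqueue RW → queue [BZ, KY, SU, EB, OX, QV, RW]
Visit BZ → queue [KY, SU, EB, OX, QV, RW]
Visit KY → queue [SU, EB, OX, QV, RW]
Visit SU → queue [EB, OX, QV, RW]
Visit EB; enqueue TN → queue [OX, QV, RW, TN]
Visit OX; enqueue IN → queue [QV, RW, TN, IN]
Visit QV → queue [RW, TN, IN]
Visit RW → queue [TN, IN]
Visit TN → queue [IN]
Visit IN → queue []

Visit order: BU, AE, CQ, TK, XQ, BZ, KY, SU, EB, OX, QV, RW, TN, IN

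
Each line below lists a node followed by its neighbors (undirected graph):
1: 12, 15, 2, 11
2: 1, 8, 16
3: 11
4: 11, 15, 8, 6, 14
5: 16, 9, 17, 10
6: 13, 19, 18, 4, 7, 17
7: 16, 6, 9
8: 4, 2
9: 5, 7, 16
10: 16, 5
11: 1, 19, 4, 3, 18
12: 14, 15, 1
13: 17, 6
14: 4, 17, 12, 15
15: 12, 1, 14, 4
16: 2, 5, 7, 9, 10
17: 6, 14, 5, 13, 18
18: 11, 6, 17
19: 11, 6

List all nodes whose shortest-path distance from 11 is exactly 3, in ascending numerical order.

Level 0: 11
Level 1: 1, 3, 4, 18, 19
Level 2: 2, 6, 8, 12, 14, 15, 17
Level 3: 5, 7, 13, 16
Level 4: 9, 10

5, 7, 13, 16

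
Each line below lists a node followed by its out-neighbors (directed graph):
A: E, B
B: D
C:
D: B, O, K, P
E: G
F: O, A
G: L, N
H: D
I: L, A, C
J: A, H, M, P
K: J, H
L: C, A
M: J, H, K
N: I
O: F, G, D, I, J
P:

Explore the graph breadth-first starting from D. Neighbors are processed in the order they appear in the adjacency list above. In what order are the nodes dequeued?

Visit D; enqueue B, O, K, P → queue [B, O, K, P]
Visit B → queue [O, K, P]
Visit O; enqueue F, G, I, J → queue [K, P, F, G, I, J]
Visit K; enqueue H → queue [P, F, G, I, J, H]
Visit P → queue [F, G, I, J, H]
Visit F; enqueue A → queue [G, I, J, H, A]
Visit G; enqueue L, N → queue [I, J, H, A, L, N]
Visit I; enqueue C → queue [J, H, A, L, N, C]
Visit J; enqueue M → queue [H, A, L, N, C, M]
Visit H → queue [A, L, N, C, M]
Visit A; enqueue E → queue [L, N, C, M, E]
Visit L → queue [N, C, M, E]
Visit N → queue [C, M, E]
Visit C → queue [M, E]
Visit M → queue [E]
Visit E → queue []

D, B, O, K, P, F, G, I, J, H, A, L, N, C, M, E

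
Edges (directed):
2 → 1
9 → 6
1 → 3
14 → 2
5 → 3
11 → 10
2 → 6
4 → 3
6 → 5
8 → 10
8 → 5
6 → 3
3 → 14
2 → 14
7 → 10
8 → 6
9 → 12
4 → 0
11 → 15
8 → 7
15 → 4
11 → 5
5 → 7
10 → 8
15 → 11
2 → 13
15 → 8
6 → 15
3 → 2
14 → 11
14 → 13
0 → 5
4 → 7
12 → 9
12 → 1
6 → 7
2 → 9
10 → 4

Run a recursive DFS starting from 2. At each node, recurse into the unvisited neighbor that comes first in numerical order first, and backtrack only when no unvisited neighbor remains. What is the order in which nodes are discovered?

Visit 2
2 → 1
1 → 3
3 → 14
14 → 11
11 → 5
5 → 7
7 → 10
10 → 4
4 → 0
10 → 8
8 → 6
6 → 15
14 → 13
2 → 9
9 → 12

2 → 1 → 3 → 14 → 11 → 5 → 7 → 10 → 4 → 0 → 8 → 6 → 15 → 13 → 9 → 12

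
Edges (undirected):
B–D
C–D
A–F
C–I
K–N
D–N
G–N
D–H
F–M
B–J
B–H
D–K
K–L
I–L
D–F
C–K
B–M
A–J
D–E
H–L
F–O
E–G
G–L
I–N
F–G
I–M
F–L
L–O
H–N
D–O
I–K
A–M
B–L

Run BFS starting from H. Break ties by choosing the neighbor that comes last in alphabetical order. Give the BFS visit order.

Visit H; enqueue N, L, D, B → queue [N, L, D, B]
Visit N; enqueue K, I, G → queue [L, D, B, K, I, G]
Visit L; enqueue O, F → queue [D, B, K, I, G, O, F]
Visit D; enqueue E, C → queue [B, K, I, G, O, F, E, C]
Visit B; enqueue M, J → queue [K, I, G, O, F, E, C, M, J]
Visit K → queue [I, G, O, F, E, C, M, J]
Visit I → queue [G, O, F, E, C, M, J]
Visit G → queue [O, F, E, C, M, J]
Visit O → queue [F, E, C, M, J]
Visit F; enqueue A → queue [E, C, M, J, A]
Visit E → queue [C, M, J, A]
Visit C → queue [M, J, A]
Visit M → queue [J, A]
Visit J → queue [A]
Visit A → queue []

H, N, L, D, B, K, I, G, O, F, E, C, M, J, A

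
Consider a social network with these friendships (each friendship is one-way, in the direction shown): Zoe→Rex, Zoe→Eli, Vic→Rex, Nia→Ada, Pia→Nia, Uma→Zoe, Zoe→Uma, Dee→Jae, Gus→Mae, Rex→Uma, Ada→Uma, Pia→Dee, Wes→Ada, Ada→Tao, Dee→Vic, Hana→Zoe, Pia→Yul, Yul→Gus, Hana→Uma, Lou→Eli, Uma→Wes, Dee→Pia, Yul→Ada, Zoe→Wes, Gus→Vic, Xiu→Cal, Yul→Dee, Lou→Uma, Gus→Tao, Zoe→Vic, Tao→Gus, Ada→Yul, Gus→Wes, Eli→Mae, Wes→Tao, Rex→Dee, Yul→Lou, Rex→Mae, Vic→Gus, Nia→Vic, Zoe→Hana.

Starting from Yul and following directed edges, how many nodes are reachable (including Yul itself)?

BFS from Yul visits: Yul, Ada, Dee, Gus, Lou, Tao, Uma, Jae, Pia, Vic, Mae, Wes, Eli, Zoe, Nia, Rex, Hana
Reachable nodes: 17 of 19 total.

17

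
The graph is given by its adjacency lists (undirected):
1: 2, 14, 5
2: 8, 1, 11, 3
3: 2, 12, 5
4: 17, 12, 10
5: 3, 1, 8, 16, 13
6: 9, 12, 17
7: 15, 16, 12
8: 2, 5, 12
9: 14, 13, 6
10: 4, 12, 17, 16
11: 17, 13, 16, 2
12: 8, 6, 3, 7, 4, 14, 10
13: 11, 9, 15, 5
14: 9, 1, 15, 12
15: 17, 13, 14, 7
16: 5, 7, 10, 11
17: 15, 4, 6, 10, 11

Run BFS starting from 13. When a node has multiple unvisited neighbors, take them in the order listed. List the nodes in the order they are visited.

Visit 13; enqueue 11, 9, 15, 5 → queue [11, 9, 15, 5]
Visit 11; enqueue 17, 16, 2 → queue [9, 15, 5, 17, 16, 2]
Visit 9; enqueue 14, 6 → queue [15, 5, 17, 16, 2, 14, 6]
Visit 15; enqueue 7 → queue [5, 17, 16, 2, 14, 6, 7]
Visit 5; enqueue 3, 1, 8 → queue [17, 16, 2, 14, 6, 7, 3, 1, 8]
Visit 17; enqueue 4, 10 → queue [16, 2, 14, 6, 7, 3, 1, 8, 4, 10]
Visit 16 → queue [2, 14, 6, 7, 3, 1, 8, 4, 10]
Visit 2 → queue [14, 6, 7, 3, 1, 8, 4, 10]
Visit 14; enqueue 12 → queue [6, 7, 3, 1, 8, 4, 10, 12]
Visit 6 → queue [7, 3, 1, 8, 4, 10, 12]
Visit 7 → queue [3, 1, 8, 4, 10, 12]
Visit 3 → queue [1, 8, 4, 10, 12]
Visit 1 → queue [8, 4, 10, 12]
Visit 8 → queue [4, 10, 12]
Visit 4 → queue [10, 12]
Visit 10 → queue [12]
Visit 12 → queue []

13, 11, 9, 15, 5, 17, 16, 2, 14, 6, 7, 3, 1, 8, 4, 10, 12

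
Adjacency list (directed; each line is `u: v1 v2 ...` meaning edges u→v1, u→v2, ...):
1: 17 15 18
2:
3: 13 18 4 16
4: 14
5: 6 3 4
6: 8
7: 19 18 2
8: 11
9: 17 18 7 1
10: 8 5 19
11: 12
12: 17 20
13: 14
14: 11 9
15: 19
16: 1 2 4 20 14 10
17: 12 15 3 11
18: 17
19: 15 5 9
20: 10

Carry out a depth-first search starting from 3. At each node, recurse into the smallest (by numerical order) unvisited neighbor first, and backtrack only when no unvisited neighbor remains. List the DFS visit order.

3, 4, 14, 9, 1, 15, 19, 5, 6, 8, 11, 12, 17, 20, 10, 18, 7, 2, 13, 16

Visit 3
3 → 4
4 → 14
14 → 9
9 → 1
1 → 15
15 → 19
19 → 5
5 → 6
6 → 8
8 → 11
11 → 12
12 → 17
12 → 20
20 → 10
1 → 18
9 → 7
7 → 2
3 → 13
3 → 16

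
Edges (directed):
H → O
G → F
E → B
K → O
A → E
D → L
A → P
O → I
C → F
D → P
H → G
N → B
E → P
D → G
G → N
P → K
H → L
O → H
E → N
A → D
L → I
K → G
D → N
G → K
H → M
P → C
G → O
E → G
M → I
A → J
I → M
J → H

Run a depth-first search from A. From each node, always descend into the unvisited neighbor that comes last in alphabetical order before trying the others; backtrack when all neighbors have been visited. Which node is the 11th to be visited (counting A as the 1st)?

Visit A
A → P
P → K
K → O
O → I
I → M
O → H
H → L
H → G
G → N
N → B
G → F
P → C
A → J
A → E
A → D

Visit order: A, P, K, O, I, M, H, L, G, N, B, F, C, J, E, D

B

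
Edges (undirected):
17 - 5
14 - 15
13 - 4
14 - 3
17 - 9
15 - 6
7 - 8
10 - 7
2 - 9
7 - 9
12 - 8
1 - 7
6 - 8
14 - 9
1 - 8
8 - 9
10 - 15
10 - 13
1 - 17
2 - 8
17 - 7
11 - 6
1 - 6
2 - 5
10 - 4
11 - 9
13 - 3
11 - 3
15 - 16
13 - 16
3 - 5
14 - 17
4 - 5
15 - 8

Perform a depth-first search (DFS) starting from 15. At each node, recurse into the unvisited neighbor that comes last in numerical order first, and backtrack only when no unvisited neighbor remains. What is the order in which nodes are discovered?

15, 16, 13, 10, 7, 17, 14, 9, 11, 6, 8, 12, 2, 5, 4, 3, 1

Visit 15
15 → 16
16 → 13
13 → 10
10 → 7
7 → 17
17 → 14
14 → 9
9 → 11
11 → 6
6 → 8
8 → 12
8 → 2
2 → 5
5 → 4
5 → 3
8 → 1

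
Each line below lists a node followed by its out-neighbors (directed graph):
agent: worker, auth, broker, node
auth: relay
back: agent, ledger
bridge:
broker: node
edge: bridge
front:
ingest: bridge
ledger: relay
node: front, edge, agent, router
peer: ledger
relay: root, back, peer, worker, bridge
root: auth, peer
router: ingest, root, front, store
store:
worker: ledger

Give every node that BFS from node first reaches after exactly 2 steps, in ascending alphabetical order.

auth, bridge, broker, ingest, root, store, worker

Level 0: node
Level 1: agent, edge, front, router
Level 2: auth, bridge, broker, ingest, root, store, worker
Level 3: ledger, peer, relay
Level 4: back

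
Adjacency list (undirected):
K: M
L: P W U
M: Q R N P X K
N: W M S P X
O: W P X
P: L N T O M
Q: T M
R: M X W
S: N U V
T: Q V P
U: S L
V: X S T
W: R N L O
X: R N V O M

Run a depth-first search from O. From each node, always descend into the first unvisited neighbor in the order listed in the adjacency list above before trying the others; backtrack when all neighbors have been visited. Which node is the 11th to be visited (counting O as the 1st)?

U

Visit O
O → W
W → R
R → M
M → Q
Q → T
T → V
V → X
X → N
N → S
S → U
U → L
L → P
M → K

Visit order: O, W, R, M, Q, T, V, X, N, S, U, L, P, K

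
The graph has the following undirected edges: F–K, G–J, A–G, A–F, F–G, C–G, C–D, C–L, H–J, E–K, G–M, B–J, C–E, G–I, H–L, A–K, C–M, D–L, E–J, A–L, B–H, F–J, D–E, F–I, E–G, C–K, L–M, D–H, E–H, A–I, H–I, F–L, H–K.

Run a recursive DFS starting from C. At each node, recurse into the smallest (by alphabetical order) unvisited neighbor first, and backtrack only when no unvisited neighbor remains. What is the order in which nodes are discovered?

Visit C
C → D
D → E
E → G
G → A
A → F
F → I
I → H
H → B
B → J
H → K
H → L
L → M

C, D, E, G, A, F, I, H, B, J, K, L, M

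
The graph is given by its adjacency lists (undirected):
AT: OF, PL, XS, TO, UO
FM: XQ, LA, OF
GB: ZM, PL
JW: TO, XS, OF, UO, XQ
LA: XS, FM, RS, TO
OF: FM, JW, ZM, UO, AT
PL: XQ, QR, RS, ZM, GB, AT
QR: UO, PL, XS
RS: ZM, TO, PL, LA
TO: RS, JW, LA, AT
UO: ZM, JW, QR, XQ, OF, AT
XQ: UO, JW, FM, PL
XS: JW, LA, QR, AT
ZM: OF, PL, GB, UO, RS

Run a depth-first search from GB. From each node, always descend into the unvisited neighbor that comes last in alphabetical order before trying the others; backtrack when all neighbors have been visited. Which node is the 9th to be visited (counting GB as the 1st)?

XS

Visit GB
GB → ZM
ZM → UO
UO → XQ
XQ → PL
PL → RS
RS → TO
TO → LA
LA → XS
XS → QR
XS → JW
JW → OF
OF → FM
OF → AT

Visit order: GB, ZM, UO, XQ, PL, RS, TO, LA, XS, QR, JW, OF, FM, AT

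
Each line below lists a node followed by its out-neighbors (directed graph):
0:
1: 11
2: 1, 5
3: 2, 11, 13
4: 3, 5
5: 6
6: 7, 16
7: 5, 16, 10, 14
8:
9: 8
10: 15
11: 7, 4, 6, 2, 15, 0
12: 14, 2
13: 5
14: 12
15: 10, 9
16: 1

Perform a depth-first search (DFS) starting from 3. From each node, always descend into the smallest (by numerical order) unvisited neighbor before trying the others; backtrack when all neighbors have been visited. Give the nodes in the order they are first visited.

3, 2, 1, 11, 0, 4, 5, 6, 7, 10, 15, 9, 8, 14, 12, 16, 13

Visit 3
3 → 2
2 → 1
1 → 11
11 → 0
11 → 4
4 → 5
5 → 6
6 → 7
7 → 10
10 → 15
15 → 9
9 → 8
7 → 14
14 → 12
7 → 16
3 → 13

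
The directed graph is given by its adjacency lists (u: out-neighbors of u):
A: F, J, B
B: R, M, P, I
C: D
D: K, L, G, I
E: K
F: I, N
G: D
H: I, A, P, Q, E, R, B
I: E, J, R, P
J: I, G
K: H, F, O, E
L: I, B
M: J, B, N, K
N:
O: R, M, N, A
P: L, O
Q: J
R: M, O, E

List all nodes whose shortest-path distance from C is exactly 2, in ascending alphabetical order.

G, I, K, L

Level 0: C
Level 1: D
Level 2: G, I, K, L
Level 3: B, E, F, H, J, O, P, R
Level 4: A, M, N, Q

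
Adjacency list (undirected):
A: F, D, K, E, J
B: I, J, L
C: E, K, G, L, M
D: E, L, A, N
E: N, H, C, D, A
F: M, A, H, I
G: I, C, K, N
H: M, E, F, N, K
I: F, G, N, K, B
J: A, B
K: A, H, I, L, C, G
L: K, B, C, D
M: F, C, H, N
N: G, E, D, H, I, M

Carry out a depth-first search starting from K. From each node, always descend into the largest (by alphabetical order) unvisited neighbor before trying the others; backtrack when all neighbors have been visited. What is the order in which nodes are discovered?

K, L, D, N, M, H, F, I, G, C, E, A, J, B

Visit K
K → L
L → D
D → N
N → M
M → H
H → F
F → I
I → G
G → C
C → E
E → A
A → J
J → B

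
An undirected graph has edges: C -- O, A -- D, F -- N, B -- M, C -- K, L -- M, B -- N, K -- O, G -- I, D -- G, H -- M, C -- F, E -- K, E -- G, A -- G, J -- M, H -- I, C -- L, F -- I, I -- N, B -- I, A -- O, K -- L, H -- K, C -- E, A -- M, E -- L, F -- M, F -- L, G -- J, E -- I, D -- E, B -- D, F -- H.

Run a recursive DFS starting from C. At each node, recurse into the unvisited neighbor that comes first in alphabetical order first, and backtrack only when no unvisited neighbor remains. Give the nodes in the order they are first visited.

Visit C
C → E
E → D
D → A
A → G
G → I
I → B
B → M
M → F
F → H
H → K
K → L
K → O
F → N
M → J

C → E → D → A → G → I → B → M → F → H → K → L → O → N → J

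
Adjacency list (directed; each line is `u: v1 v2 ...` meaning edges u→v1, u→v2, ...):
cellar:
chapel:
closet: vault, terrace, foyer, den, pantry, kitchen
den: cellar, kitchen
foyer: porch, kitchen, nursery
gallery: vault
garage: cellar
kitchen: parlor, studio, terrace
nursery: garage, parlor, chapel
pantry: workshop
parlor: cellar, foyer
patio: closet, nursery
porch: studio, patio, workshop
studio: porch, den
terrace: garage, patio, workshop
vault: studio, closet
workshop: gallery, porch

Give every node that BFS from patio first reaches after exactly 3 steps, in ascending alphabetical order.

Level 0: patio
Level 1: closet, nursery
Level 2: chapel, den, foyer, garage, kitchen, pantry, parlor, terrace, vault
Level 3: cellar, porch, studio, workshop
Level 4: gallery

cellar, porch, studio, workshop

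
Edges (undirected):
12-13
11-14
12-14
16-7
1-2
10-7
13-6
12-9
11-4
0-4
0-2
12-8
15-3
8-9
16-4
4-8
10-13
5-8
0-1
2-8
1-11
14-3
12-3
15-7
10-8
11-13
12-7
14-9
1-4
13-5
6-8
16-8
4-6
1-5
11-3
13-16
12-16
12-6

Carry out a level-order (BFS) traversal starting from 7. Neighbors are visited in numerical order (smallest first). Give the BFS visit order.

Visit 7; enqueue 10, 12, 15, 16 → queue [10, 12, 15, 16]
Visit 10; enqueue 8, 13 → queue [12, 15, 16, 8, 13]
Visit 12; enqueue 3, 6, 9, 14 → queue [15, 16, 8, 13, 3, 6, 9, 14]
Visit 15 → queue [16, 8, 13, 3, 6, 9, 14]
Visit 16; enqueue 4 → queue [8, 13, 3, 6, 9, 14, 4]
Visit 8; enqueue 2, 5 → queue [13, 3, 6, 9, 14, 4, 2, 5]
Visit 13; enqueue 11 → queue [3, 6, 9, 14, 4, 2, 5, 11]
Visit 3 → queue [6, 9, 14, 4, 2, 5, 11]
Visit 6 → queue [9, 14, 4, 2, 5, 11]
Visit 9 → queue [14, 4, 2, 5, 11]
Visit 14 → queue [4, 2, 5, 11]
Visit 4; enqueue 0, 1 → queue [2, 5, 11, 0, 1]
Visit 2 → queue [5, 11, 0, 1]
Visit 5 → queue [11, 0, 1]
Visit 11 → queue [0, 1]
Visit 0 → queue [1]
Visit 1 → queue []

7 -> 10 -> 12 -> 15 -> 16 -> 8 -> 13 -> 3 -> 6 -> 9 -> 14 -> 4 -> 2 -> 5 -> 11 -> 0 -> 1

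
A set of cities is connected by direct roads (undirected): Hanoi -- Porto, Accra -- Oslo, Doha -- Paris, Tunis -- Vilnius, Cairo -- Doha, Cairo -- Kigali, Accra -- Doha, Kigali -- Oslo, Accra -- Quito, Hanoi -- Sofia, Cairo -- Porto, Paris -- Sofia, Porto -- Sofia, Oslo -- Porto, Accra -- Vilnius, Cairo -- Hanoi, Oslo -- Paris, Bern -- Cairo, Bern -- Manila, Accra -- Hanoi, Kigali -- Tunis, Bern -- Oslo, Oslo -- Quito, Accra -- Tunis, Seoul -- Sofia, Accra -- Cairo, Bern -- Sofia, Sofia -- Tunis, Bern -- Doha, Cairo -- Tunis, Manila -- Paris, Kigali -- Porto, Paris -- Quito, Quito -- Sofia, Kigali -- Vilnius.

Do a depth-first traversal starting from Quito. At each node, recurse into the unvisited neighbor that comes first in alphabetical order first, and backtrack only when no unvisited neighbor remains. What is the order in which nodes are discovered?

Visit Quito
Quito → Accra
Accra → Cairo
Cairo → Bern
Bern → Doha
Doha → Paris
Paris → Manila
Paris → Oslo
Oslo → Kigali
Kigali → Porto
Porto → Hanoi
Hanoi → Sofia
Sofia → Seoul
Sofia → Tunis
Tunis → Vilnius

Quito → Accra → Cairo → Bern → Doha → Paris → Manila → Oslo → Kigali → Porto → Hanoi → Sofia → Seoul → Tunis → Vilnius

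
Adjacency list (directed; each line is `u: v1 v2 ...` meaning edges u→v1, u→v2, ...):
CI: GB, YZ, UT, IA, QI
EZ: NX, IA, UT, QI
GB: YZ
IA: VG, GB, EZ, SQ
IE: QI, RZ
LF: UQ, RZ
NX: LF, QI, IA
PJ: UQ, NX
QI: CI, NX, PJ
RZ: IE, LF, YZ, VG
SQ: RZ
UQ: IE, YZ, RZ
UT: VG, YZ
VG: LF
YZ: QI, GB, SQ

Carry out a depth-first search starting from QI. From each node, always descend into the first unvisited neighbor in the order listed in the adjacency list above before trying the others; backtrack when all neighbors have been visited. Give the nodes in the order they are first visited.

QI → CI → GB → YZ → SQ → RZ → IE → LF → UQ → VG → UT → IA → EZ → NX → PJ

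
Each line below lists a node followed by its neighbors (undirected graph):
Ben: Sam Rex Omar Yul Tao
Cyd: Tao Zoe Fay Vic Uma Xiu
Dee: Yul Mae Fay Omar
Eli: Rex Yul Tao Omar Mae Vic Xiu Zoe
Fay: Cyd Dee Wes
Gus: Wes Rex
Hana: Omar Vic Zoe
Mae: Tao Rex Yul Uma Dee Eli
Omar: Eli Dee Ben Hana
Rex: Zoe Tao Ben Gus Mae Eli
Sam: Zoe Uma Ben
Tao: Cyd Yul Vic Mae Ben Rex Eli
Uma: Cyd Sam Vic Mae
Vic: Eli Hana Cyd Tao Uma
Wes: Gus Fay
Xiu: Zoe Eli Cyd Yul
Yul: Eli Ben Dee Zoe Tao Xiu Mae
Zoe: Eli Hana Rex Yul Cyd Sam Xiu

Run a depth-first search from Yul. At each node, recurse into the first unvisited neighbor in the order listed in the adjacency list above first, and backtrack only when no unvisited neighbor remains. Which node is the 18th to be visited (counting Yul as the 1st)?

Xiu

Visit Yul
Yul → Eli
Eli → Rex
Rex → Zoe
Zoe → Hana
Hana → Omar
Omar → Dee
Dee → Mae
Mae → Tao
Tao → Cyd
Cyd → Fay
Fay → Wes
Wes → Gus
Cyd → Vic
Vic → Uma
Uma → Sam
Sam → Ben
Cyd → Xiu

Visit order: Yul, Eli, Rex, Zoe, Hana, Omar, Dee, Mae, Tao, Cyd, Fay, Wes, Gus, Vic, Uma, Sam, Ben, Xiu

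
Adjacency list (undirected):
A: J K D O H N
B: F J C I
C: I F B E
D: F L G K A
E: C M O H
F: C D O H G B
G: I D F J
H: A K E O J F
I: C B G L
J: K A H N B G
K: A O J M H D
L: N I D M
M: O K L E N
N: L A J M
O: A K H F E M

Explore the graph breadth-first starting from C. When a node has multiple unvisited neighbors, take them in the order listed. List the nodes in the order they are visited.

Visit C; enqueue I, F, B, E → queue [I, F, B, E]
Visit I; enqueue G, L → queue [F, B, E, G, L]
Visit F; enqueue D, O, H → queue [B, E, G, L, D, O, H]
Visit B; enqueue J → queue [E, G, L, D, O, H, J]
Visit E; enqueue M → queue [G, L, D, O, H, J, M]
Visit G → queue [L, D, O, H, J, M]
Visit L; enqueue N → queue [D, O, H, J, M, N]
Visit D; enqueue K, A → queue [O, H, J, M, N, K, A]
Visit O → queue [H, J, M, N, K, A]
Visit H → queue [J, M, N, K, A]
Visit J → queue [M, N, K, A]
Visit M → queue [N, K, A]
Visit N → queue [K, A]
Visit K → queue [A]
Visit A → queue []

C → I → F → B → E → G → L → D → O → H → J → M → N → K → A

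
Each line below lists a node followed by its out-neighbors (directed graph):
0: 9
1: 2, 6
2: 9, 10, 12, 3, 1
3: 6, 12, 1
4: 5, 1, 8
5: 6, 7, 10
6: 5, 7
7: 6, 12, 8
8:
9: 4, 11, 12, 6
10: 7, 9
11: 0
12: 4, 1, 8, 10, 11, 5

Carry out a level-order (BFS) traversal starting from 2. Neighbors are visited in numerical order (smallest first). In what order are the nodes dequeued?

Visit 2; enqueue 1, 3, 9, 10, 12 → queue [1, 3, 9, 10, 12]
Visit 1; enqueue 6 → queue [3, 9, 10, 12, 6]
Visit 3 → queue [9, 10, 12, 6]
Visit 9; enqueue 4, 11 → queue [10, 12, 6, 4, 11]
Visit 10; enqueue 7 → queue [12, 6, 4, 11, 7]
Visit 12; enqueue 5, 8 → queue [6, 4, 11, 7, 5, 8]
Visit 6 → queue [4, 11, 7, 5, 8]
Visit 4 → queue [11, 7, 5, 8]
Visit 11; enqueue 0 → queue [7, 5, 8, 0]
Visit 7 → queue [5, 8, 0]
Visit 5 → queue [8, 0]
Visit 8 → queue [0]
Visit 0 → queue []

2 -> 1 -> 3 -> 9 -> 10 -> 12 -> 6 -> 4 -> 11 -> 7 -> 5 -> 8 -> 0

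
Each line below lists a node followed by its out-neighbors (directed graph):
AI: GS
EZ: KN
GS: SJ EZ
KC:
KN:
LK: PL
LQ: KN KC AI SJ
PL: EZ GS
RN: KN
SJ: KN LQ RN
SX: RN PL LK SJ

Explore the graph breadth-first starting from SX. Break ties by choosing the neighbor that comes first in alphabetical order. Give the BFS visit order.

SX, LK, PL, RN, SJ, EZ, GS, KN, LQ, AI, KC

Visit SX; enqueue LK, PL, RN, SJ → queue [LK, PL, RN, SJ]
Visit LK → queue [PL, RN, SJ]
Visit PL; enqueue EZ, GS → queue [RN, SJ, EZ, GS]
Visit RN; enqueue KN → queue [SJ, EZ, GS, KN]
Visit SJ; enqueue LQ → queue [EZ, GS, KN, LQ]
Visit EZ → queue [GS, KN, LQ]
Visit GS → queue [KN, LQ]
Visit KN → queue [LQ]
Visit LQ; enqueue AI, KC → queue [AI, KC]
Visit AI → queue [KC]
Visit KC → queue []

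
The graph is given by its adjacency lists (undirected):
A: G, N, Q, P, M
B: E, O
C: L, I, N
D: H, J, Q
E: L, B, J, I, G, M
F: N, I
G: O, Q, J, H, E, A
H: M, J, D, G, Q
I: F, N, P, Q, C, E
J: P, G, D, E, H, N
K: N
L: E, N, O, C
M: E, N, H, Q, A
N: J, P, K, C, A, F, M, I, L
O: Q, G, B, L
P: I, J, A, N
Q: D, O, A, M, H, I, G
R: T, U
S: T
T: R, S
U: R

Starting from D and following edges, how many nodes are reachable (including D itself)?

17

BFS from D visits: D, H, J, Q, M, G, P, E, N, O, A, I, L, B, K, C, F
Reachable nodes: 17 of 21 total.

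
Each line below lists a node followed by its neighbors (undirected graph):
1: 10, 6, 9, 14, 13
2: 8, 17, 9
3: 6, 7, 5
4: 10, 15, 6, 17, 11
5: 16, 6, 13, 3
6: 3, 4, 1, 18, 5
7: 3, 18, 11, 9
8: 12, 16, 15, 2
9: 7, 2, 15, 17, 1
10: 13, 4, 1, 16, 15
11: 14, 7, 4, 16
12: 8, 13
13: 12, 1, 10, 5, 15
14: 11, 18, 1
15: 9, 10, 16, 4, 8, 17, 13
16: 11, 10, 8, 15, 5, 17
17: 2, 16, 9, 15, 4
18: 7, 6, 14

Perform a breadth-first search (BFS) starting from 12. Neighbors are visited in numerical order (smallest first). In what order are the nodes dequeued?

12 8 13 2 15 16 1 5 10 9 17 4 11 6 14 3 7 18

Visit 12; enqueue 8, 13 → queue [8, 13]
Visit 8; enqueue 2, 15, 16 → queue [13, 2, 15, 16]
Visit 13; enqueue 1, 5, 10 → queue [2, 15, 16, 1, 5, 10]
Visit 2; enqueue 9, 17 → queue [15, 16, 1, 5, 10, 9, 17]
Visit 15; enqueue 4 → queue [16, 1, 5, 10, 9, 17, 4]
Visit 16; enqueue 11 → queue [1, 5, 10, 9, 17, 4, 11]
Visit 1; enqueue 6, 14 → queue [5, 10, 9, 17, 4, 11, 6, 14]
Visit 5; enqueue 3 → queue [10, 9, 17, 4, 11, 6, 14, 3]
Visit 10 → queue [9, 17, 4, 11, 6, 14, 3]
Visit 9; enqueue 7 → queue [17, 4, 11, 6, 14, 3, 7]
Visit 17 → queue [4, 11, 6, 14, 3, 7]
Visit 4 → queue [11, 6, 14, 3, 7]
Visit 11 → queue [6, 14, 3, 7]
Visit 6; enqueue 18 → queue [14, 3, 7, 18]
Visit 14 → queue [3, 7, 18]
Visit 3 → queue [7, 18]
Visit 7 → queue [18]
Visit 18 → queue []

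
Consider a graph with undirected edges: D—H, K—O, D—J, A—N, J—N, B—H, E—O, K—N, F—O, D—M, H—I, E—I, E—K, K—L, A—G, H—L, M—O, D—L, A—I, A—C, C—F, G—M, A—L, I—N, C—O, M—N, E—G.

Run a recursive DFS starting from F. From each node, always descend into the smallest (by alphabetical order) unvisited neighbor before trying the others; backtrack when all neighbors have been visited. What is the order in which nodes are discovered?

F → C → A → G → E → I → H → B → D → J → N → K → L → O → M

Visit F
F → C
C → A
A → G
G → E
E → I
I → H
H → B
H → D
D → J
J → N
N → K
K → L
K → O
O → M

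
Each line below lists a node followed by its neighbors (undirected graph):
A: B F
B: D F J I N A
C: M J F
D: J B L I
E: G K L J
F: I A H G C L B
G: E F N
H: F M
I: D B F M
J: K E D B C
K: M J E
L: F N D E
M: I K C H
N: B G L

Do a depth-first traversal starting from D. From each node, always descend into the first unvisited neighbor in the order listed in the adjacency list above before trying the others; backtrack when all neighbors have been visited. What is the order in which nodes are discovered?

Visit D
D → J
J → K
K → M
M → I
I → B
B → F
F → A
F → H
F → G
G → E
E → L
L → N
F → C

D → J → K → M → I → B → F → A → H → G → E → L → N → C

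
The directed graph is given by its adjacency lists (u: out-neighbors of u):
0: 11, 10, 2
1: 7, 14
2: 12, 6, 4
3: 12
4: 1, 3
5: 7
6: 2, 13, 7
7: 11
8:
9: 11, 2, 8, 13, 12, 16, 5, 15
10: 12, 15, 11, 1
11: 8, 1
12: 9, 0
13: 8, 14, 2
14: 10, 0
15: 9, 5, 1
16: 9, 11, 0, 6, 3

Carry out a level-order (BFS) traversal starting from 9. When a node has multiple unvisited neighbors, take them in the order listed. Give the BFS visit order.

9, 11, 2, 8, 13, 12, 16, 5, 15, 1, 6, 4, 14, 0, 3, 7, 10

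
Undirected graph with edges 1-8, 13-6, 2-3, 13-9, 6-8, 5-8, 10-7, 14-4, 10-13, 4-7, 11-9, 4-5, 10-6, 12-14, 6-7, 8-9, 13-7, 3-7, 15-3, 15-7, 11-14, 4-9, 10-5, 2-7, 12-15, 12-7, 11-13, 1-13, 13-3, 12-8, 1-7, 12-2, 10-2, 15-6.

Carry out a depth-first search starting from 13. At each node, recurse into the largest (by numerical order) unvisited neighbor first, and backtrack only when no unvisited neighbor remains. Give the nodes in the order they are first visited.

13 → 11 → 14 → 12 → 15 → 7 → 10 → 6 → 8 → 9 → 4 → 5 → 1 → 2 → 3

Visit 13
13 → 11
11 → 14
14 → 12
12 → 15
15 → 7
7 → 10
10 → 6
6 → 8
8 → 9
9 → 4
4 → 5
8 → 1
10 → 2
2 → 3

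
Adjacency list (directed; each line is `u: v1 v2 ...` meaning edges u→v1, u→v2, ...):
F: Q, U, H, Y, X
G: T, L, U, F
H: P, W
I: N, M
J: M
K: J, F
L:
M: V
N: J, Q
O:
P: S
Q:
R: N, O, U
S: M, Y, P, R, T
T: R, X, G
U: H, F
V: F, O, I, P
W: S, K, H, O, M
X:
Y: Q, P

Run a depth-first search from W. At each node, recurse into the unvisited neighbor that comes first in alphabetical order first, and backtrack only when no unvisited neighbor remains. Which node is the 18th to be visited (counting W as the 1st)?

Visit W
W → H
H → P
P → S
S → M
M → V
V → F
F → Q
F → U
F → X
F → Y
V → I
I → N
N → J
V → O
S → R
S → T
T → G
G → L
W → K

Visit order: W, H, P, S, M, V, F, Q, U, X, Y, I, N, J, O, R, T, G, L, K

G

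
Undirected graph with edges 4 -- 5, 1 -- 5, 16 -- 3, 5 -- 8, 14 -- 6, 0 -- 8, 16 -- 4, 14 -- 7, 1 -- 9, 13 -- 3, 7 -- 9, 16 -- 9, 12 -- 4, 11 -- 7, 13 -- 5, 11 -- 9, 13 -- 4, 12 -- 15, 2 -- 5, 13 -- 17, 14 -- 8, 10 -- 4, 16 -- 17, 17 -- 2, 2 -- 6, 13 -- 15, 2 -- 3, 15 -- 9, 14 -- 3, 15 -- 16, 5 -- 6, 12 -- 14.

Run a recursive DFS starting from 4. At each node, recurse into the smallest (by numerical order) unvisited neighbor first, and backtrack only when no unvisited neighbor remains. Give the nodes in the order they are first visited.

4 5 1 9 7 11 14 3 2 6 17 13 15 12 16 8 0 10

Visit 4
4 → 5
5 → 1
1 → 9
9 → 7
7 → 11
7 → 14
14 → 3
3 → 2
2 → 6
2 → 17
17 → 13
13 → 15
15 → 12
15 → 16
14 → 8
8 → 0
4 → 10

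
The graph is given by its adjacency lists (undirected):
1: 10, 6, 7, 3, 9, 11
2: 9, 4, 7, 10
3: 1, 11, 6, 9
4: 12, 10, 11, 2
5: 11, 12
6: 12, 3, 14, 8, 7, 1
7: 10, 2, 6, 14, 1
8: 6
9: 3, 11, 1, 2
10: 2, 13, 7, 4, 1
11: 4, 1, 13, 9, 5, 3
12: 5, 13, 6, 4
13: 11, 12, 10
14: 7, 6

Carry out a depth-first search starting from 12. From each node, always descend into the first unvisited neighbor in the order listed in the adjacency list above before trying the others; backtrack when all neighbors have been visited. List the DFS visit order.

12 -> 5 -> 11 -> 4 -> 10 -> 2 -> 9 -> 3 -> 1 -> 6 -> 14 -> 7 -> 8 -> 13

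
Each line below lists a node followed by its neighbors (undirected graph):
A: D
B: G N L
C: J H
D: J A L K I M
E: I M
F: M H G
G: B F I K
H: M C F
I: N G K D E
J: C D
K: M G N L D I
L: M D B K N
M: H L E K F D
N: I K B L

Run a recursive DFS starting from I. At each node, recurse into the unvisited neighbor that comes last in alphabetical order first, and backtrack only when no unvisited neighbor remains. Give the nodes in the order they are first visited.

Visit I
I → N
N → L
L → M
M → K
K → G
G → F
F → H
H → C
C → J
J → D
D → A
G → B
M → E

I N L M K G F H C J D A B E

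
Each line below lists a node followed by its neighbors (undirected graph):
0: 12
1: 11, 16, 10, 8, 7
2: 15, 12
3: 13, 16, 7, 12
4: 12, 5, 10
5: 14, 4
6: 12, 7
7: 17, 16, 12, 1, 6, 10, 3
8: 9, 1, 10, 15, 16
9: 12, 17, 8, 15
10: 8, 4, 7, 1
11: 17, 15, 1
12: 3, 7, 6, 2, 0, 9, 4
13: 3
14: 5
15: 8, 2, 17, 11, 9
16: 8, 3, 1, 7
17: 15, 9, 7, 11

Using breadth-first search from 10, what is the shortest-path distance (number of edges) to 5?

2

Level 0: 10
Level 1: 1, 4, 7, 8
Level 2: 3, 5, 6, 9, 11, 12, 15, 16, 17
Level 3: 0, 2, 13, 14
5 first appears at level 2.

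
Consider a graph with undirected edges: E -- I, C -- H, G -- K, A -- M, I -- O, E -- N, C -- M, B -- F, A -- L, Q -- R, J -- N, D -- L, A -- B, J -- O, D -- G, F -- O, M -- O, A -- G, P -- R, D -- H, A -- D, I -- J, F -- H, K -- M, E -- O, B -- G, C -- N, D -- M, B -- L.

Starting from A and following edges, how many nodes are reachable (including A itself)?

15

BFS from A visits: A, M, L, G, D, B, O, K, C, H, F, J, I, E, N
Reachable nodes: 15 of 18 total.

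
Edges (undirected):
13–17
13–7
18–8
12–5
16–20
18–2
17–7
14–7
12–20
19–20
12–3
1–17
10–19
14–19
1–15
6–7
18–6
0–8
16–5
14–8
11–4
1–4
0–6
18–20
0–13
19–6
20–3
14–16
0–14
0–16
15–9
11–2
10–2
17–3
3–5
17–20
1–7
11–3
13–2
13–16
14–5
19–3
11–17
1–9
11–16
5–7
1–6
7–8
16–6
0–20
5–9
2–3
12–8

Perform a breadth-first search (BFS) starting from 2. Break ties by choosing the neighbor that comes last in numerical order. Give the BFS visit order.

2 18 13 11 10 3 20 8 6 17 16 7 0 4 19 12 5 14 1 9 15

Visit 2; enqueue 18, 13, 11, 10, 3 → queue [18, 13, 11, 10, 3]
Visit 18; enqueue 20, 8, 6 → queue [13, 11, 10, 3, 20, 8, 6]
Visit 13; enqueue 17, 16, 7, 0 → queue [11, 10, 3, 20, 8, 6, 17, 16, 7, 0]
Visit 11; enqueue 4 → queue [10, 3, 20, 8, 6, 17, 16, 7, 0, 4]
Visit 10; enqueue 19 → queue [3, 20, 8, 6, 17, 16, 7, 0, 4, 19]
Visit 3; enqueue 12, 5 → queue [20, 8, 6, 17, 16, 7, 0, 4, 19, 12, 5]
Visit 20 → queue [8, 6, 17, 16, 7, 0, 4, 19, 12, 5]
Visit 8; enqueue 14 → queue [6, 17, 16, 7, 0, 4, 19, 12, 5, 14]
Visit 6; enqueue 1 → queue [17, 16, 7, 0, 4, 19, 12, 5, 14, 1]
Visit 17 → queue [16, 7, 0, 4, 19, 12, 5, 14, 1]
Visit 16 → queue [7, 0, 4, 19, 12, 5, 14, 1]
Visit 7 → queue [0, 4, 19, 12, 5, 14, 1]
Visit 0 → queue [4, 19, 12, 5, 14, 1]
Visit 4 → queue [19, 12, 5, 14, 1]
Visit 19 → queue [12, 5, 14, 1]
Visit 12 → queue [5, 14, 1]
Visit 5; enqueue 9 → queue [14, 1, 9]
Visit 14 → queue [1, 9]
Visit 1; enqueue 15 → queue [9, 15]
Visit 9 → queue [15]
Visit 15 → queue []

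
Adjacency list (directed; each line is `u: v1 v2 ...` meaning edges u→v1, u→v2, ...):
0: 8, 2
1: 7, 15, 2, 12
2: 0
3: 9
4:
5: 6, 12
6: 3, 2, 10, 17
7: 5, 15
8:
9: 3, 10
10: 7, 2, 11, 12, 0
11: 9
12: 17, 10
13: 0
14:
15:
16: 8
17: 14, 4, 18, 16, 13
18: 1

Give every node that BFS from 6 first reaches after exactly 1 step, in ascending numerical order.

Level 0: 6
Level 1: 2, 3, 10, 17
Level 2: 0, 4, 7, 9, 11, 12, 13, 14, 16, 18
Level 3: 1, 5, 8, 15

2, 3, 10, 17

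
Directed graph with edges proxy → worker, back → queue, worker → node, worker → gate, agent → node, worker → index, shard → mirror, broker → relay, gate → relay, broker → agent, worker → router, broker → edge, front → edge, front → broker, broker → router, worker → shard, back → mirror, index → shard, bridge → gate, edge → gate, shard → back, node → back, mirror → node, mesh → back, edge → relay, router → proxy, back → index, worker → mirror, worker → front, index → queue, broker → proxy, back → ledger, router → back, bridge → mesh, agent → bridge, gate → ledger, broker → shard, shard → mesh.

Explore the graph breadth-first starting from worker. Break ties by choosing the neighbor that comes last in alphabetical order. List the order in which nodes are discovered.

worker -> shard -> router -> node -> mirror -> index -> gate -> front -> mesh -> back -> proxy -> queue -> relay -> ledger -> edge -> broker -> agent -> bridge

Visit worker; enqueue shard, router, node, mirror, index, gate, front → queue [shard, router, node, mirror, index, gate, front]
Visit shard; enqueue mesh, back → queue [router, node, mirror, index, gate, front, mesh, back]
Visit router; enqueue proxy → queue [node, mirror, index, gate, front, mesh, back, proxy]
Visit node → queue [mirror, index, gate, front, mesh, back, proxy]
Visit mirror → queue [index, gate, front, mesh, back, proxy]
Visit index; enqueue queue → queue [gate, front, mesh, back, proxy, queue]
Visit gate; enqueue relay, ledger → queue [front, mesh, back, proxy, queue, relay, ledger]
Visit front; enqueue edge, broker → queue [mesh, back, proxy, queue, relay, ledger, edge, broker]
Visit mesh → queue [back, proxy, queue, relay, ledger, edge, broker]
Visit back → queue [proxy, queue, relay, ledger, edge, broker]
Visit proxy → queue [queue, relay, ledger, edge, broker]
Visit queue → queue [relay, ledger, edge, broker]
Visit relay → queue [ledger, edge, broker]
Visit ledger → queue [edge, broker]
Visit edge → queue [broker]
Visit broker; enqueue agent → queue [agent]
Visit agent; enqueue bridge → queue [bridge]
Visit bridge → queue []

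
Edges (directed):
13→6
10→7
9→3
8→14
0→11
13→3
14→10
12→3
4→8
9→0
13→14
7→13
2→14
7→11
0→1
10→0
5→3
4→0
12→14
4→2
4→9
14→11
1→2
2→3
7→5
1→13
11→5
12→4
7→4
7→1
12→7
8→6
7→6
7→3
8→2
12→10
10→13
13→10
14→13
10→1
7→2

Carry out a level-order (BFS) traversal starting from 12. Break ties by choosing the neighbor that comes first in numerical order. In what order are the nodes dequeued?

Visit 12; enqueue 3, 4, 7, 10, 14 → queue [3, 4, 7, 10, 14]
Visit 3 → queue [4, 7, 10, 14]
Visit 4; enqueue 0, 2, 8, 9 → queue [7, 10, 14, 0, 2, 8, 9]
Visit 7; enqueue 1, 5, 6, 11, 13 → queue [10, 14, 0, 2, 8, 9, 1, 5, 6, 11, 13]
Visit 10 → queue [14, 0, 2, 8, 9, 1, 5, 6, 11, 13]
Visit 14 → queue [0, 2, 8, 9, 1, 5, 6, 11, 13]
Visit 0 → queue [2, 8, 9, 1, 5, 6, 11, 13]
Visit 2 → queue [8, 9, 1, 5, 6, 11, 13]
Visit 8 → queue [9, 1, 5, 6, 11, 13]
Visit 9 → queue [1, 5, 6, 11, 13]
Visit 1 → queue [5, 6, 11, 13]
Visit 5 → queue [6, 11, 13]
Visit 6 → queue [11, 13]
Visit 11 → queue [13]
Visit 13 → queue []

12 3 4 7 10 14 0 2 8 9 1 5 6 11 13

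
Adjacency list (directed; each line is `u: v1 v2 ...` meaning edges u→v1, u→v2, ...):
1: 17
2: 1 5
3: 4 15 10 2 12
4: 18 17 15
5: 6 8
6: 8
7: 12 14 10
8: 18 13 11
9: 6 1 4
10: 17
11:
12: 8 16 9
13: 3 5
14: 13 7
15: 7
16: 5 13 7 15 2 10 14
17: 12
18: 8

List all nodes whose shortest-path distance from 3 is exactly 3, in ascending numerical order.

Level 0: 3
Level 1: 2, 4, 10, 12, 15
Level 2: 1, 5, 7, 8, 9, 16, 17, 18
Level 3: 6, 11, 13, 14

6, 11, 13, 14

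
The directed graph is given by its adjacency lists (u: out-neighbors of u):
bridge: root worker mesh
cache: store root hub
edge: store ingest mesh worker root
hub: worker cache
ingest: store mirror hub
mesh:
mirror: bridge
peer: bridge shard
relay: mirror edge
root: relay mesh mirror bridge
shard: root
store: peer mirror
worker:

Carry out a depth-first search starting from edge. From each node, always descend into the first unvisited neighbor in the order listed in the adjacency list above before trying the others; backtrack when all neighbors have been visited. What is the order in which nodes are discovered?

edge, store, peer, bridge, root, relay, mirror, mesh, worker, shard, ingest, hub, cache

Visit edge
edge → store
store → peer
peer → bridge
bridge → root
root → relay
relay → mirror
root → mesh
bridge → worker
peer → shard
edge → ingest
ingest → hub
hub → cache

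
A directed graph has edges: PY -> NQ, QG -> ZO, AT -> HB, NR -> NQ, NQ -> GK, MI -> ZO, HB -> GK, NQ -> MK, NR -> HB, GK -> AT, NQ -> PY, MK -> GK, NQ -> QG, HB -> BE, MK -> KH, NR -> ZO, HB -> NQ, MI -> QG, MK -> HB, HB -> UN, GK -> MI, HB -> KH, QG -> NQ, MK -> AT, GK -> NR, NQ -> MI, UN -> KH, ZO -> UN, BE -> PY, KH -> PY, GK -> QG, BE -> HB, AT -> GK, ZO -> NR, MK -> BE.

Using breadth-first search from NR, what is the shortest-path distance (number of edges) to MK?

2

Level 0: NR
Level 1: HB, NQ, ZO
Level 2: BE, GK, KH, MI, MK, PY, QG, UN
Level 3: AT
MK first appears at level 2.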